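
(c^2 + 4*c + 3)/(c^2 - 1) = (c + 3)/(c - 1)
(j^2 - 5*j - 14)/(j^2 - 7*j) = (j + 2)/j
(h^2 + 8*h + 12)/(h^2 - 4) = (h + 6)/(h - 2)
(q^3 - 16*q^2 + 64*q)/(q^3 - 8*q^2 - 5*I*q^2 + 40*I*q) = (q - 8)/(q - 5*I)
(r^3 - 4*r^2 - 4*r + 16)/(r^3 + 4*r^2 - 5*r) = (r^3 - 4*r^2 - 4*r + 16)/(r*(r^2 + 4*r - 5))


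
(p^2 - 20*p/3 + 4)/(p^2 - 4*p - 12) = (p - 2/3)/(p + 2)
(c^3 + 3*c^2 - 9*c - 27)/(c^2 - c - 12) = (c^2 - 9)/(c - 4)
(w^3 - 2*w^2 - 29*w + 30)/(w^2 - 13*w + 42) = (w^2 + 4*w - 5)/(w - 7)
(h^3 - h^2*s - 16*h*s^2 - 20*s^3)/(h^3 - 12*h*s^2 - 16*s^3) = (-h + 5*s)/(-h + 4*s)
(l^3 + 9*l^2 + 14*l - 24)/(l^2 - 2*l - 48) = (l^2 + 3*l - 4)/(l - 8)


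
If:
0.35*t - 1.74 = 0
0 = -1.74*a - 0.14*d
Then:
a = -0.0804597701149425*d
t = 4.97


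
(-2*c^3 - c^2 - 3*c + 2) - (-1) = -2*c^3 - c^2 - 3*c + 3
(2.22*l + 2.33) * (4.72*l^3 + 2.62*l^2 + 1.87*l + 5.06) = 10.4784*l^4 + 16.814*l^3 + 10.256*l^2 + 15.5903*l + 11.7898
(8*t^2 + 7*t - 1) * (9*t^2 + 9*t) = 72*t^4 + 135*t^3 + 54*t^2 - 9*t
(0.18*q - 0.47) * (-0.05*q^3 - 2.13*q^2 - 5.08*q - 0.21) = -0.009*q^4 - 0.3599*q^3 + 0.0866999999999999*q^2 + 2.3498*q + 0.0987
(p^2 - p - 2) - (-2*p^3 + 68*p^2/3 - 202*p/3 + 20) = 2*p^3 - 65*p^2/3 + 199*p/3 - 22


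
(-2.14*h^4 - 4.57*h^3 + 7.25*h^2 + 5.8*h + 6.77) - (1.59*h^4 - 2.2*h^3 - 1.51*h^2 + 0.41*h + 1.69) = -3.73*h^4 - 2.37*h^3 + 8.76*h^2 + 5.39*h + 5.08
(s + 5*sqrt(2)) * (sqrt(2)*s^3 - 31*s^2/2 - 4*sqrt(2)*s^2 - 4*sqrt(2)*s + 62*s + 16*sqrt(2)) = sqrt(2)*s^4 - 4*sqrt(2)*s^3 - 11*s^3/2 - 163*sqrt(2)*s^2/2 + 22*s^2 - 40*s + 326*sqrt(2)*s + 160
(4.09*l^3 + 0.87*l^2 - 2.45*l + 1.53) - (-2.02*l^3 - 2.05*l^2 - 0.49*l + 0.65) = 6.11*l^3 + 2.92*l^2 - 1.96*l + 0.88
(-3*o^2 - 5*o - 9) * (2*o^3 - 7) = -6*o^5 - 10*o^4 - 18*o^3 + 21*o^2 + 35*o + 63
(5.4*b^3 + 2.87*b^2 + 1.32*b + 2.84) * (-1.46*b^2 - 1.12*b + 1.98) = -7.884*b^5 - 10.2382*b^4 + 5.5504*b^3 + 0.0578000000000003*b^2 - 0.5672*b + 5.6232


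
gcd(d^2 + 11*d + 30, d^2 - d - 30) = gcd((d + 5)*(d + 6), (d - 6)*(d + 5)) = d + 5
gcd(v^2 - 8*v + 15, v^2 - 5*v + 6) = v - 3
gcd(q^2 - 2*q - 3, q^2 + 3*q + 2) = q + 1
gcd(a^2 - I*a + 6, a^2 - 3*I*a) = a - 3*I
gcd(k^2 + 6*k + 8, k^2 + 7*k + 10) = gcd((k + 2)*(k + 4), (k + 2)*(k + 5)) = k + 2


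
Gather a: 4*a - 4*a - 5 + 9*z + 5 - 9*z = 0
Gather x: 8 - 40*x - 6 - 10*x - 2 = -50*x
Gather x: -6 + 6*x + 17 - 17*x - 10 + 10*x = 1 - x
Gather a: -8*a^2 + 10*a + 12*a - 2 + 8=-8*a^2 + 22*a + 6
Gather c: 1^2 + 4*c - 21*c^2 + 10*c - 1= -21*c^2 + 14*c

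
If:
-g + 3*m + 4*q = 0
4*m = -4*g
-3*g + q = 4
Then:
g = -2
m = 2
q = -2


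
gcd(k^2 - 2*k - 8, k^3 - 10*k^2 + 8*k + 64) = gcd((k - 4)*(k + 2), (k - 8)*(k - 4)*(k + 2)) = k^2 - 2*k - 8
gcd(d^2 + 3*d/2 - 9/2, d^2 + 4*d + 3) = d + 3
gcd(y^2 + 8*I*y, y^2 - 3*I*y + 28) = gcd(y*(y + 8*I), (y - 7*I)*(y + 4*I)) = 1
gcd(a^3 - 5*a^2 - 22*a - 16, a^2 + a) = a + 1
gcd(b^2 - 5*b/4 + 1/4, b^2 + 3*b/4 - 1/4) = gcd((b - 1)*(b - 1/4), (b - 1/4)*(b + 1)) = b - 1/4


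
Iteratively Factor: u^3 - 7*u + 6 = (u - 1)*(u^2 + u - 6) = (u - 1)*(u + 3)*(u - 2)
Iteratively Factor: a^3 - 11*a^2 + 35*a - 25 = (a - 1)*(a^2 - 10*a + 25) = (a - 5)*(a - 1)*(a - 5)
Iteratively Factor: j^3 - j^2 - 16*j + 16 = (j - 1)*(j^2 - 16) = (j - 4)*(j - 1)*(j + 4)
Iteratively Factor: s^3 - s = (s + 1)*(s^2 - s) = (s - 1)*(s + 1)*(s)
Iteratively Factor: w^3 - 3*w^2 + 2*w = (w)*(w^2 - 3*w + 2) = w*(w - 1)*(w - 2)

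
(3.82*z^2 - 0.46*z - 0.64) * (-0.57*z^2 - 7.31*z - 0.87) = -2.1774*z^4 - 27.662*z^3 + 0.404*z^2 + 5.0786*z + 0.5568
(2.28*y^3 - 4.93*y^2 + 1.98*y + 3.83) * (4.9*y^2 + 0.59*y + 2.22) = 11.172*y^5 - 22.8118*y^4 + 11.8549*y^3 + 8.9906*y^2 + 6.6553*y + 8.5026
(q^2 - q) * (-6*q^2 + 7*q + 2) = -6*q^4 + 13*q^3 - 5*q^2 - 2*q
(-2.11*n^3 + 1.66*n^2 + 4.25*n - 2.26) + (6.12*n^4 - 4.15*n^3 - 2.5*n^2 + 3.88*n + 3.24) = 6.12*n^4 - 6.26*n^3 - 0.84*n^2 + 8.13*n + 0.98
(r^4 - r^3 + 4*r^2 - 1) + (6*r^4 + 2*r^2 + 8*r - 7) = 7*r^4 - r^3 + 6*r^2 + 8*r - 8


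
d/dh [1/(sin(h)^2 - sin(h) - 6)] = (1 - 2*sin(h))*cos(h)/(sin(h) + cos(h)^2 + 5)^2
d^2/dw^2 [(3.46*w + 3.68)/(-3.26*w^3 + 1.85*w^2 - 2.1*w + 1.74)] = (-220.628976*w^5 - 344.111256*w^4 + 378.7959*w^3 - 462.246528*w^2 + 27.360648*w - 34.05144)/(34.645976*w^9 - 58.98318*w^8 + 100.42593*w^7 - 137.798297*w^6 + 127.65519*w^5 - 113.81319*w^4 + 79.430328*w^3 - 39.82338*w^2 + 19.07388*w - 5.268024)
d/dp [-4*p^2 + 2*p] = 2 - 8*p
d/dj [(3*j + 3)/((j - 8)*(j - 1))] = 3*(-j^2 - 2*j + 17)/(j^4 - 18*j^3 + 97*j^2 - 144*j + 64)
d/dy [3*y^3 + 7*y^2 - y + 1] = 9*y^2 + 14*y - 1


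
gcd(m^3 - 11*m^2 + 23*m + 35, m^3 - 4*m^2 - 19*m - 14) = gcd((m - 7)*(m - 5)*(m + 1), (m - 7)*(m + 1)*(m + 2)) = m^2 - 6*m - 7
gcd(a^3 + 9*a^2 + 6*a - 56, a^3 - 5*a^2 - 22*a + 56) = a^2 + 2*a - 8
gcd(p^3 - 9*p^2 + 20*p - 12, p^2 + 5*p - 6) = p - 1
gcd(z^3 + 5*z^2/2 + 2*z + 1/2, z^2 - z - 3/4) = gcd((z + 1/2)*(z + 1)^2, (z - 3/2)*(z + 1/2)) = z + 1/2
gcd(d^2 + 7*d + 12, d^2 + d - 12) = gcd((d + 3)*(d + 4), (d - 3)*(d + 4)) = d + 4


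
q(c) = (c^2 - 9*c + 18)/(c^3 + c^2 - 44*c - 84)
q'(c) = (2*c - 9)/(c^3 + c^2 - 44*c - 84) + (-3*c^2 - 2*c + 44)*(c^2 - 9*c + 18)/(c^3 + c^2 - 44*c - 84)^2 = (-c^4 + 18*c^3 - 89*c^2 - 204*c + 1548)/(c^6 + 2*c^5 - 87*c^4 - 256*c^3 + 1768*c^2 + 7392*c + 7056)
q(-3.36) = 1.60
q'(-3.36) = 0.30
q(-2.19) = 6.39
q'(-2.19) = 30.64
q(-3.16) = 1.69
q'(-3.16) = 0.57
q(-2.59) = 2.49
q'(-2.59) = 3.01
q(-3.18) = 1.67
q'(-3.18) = 0.54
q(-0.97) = -0.67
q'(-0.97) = 0.96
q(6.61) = -0.05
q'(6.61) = -0.22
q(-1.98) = -55.04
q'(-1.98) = 2777.65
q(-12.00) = -0.24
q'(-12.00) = -0.05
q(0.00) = -0.21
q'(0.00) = 0.22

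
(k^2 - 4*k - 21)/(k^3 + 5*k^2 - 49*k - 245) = (k + 3)/(k^2 + 12*k + 35)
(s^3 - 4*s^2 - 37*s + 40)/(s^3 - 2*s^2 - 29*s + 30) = (s - 8)/(s - 6)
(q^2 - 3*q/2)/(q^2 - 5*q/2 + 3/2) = q/(q - 1)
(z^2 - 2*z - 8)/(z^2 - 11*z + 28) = (z + 2)/(z - 7)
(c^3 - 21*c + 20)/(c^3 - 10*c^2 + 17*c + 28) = (c^2 + 4*c - 5)/(c^2 - 6*c - 7)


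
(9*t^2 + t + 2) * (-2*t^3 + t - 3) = -18*t^5 - 2*t^4 + 5*t^3 - 26*t^2 - t - 6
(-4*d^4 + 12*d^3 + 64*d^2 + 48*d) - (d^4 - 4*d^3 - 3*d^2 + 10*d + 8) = -5*d^4 + 16*d^3 + 67*d^2 + 38*d - 8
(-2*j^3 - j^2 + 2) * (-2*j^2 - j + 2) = 4*j^5 + 4*j^4 - 3*j^3 - 6*j^2 - 2*j + 4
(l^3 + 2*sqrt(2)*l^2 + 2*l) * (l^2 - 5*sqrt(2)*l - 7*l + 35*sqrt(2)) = l^5 - 7*l^4 - 3*sqrt(2)*l^4 - 18*l^3 + 21*sqrt(2)*l^3 - 10*sqrt(2)*l^2 + 126*l^2 + 70*sqrt(2)*l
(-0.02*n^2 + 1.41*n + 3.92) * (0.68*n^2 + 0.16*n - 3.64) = -0.0136*n^4 + 0.9556*n^3 + 2.964*n^2 - 4.5052*n - 14.2688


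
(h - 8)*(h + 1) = h^2 - 7*h - 8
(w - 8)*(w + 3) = w^2 - 5*w - 24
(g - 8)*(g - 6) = g^2 - 14*g + 48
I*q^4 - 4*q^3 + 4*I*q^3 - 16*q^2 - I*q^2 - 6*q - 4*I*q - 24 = (q + 4)*(q + 2*I)*(q + 3*I)*(I*q + 1)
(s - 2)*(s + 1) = s^2 - s - 2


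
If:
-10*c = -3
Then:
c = 3/10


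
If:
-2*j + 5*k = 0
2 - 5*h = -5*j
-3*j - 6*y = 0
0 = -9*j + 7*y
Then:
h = 2/5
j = 0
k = 0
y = 0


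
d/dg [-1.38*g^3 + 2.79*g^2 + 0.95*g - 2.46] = -4.14*g^2 + 5.58*g + 0.95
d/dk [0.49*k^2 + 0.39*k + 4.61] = 0.98*k + 0.39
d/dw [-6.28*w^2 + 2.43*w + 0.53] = 2.43 - 12.56*w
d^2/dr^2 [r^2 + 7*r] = 2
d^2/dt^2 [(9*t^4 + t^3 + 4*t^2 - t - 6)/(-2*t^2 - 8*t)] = (-9*t^6 - 108*t^5 - 432*t^4 + t^3 + 18*t^2 + 72*t + 96)/(t^3*(t^3 + 12*t^2 + 48*t + 64))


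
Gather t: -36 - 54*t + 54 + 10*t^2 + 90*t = 10*t^2 + 36*t + 18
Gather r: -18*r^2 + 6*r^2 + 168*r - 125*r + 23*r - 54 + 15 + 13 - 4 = -12*r^2 + 66*r - 30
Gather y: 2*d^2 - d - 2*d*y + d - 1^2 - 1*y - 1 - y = 2*d^2 + y*(-2*d - 2) - 2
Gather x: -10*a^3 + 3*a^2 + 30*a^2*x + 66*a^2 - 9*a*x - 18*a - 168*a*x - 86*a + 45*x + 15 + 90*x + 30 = -10*a^3 + 69*a^2 - 104*a + x*(30*a^2 - 177*a + 135) + 45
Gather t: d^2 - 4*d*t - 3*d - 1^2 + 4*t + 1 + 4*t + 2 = d^2 - 3*d + t*(8 - 4*d) + 2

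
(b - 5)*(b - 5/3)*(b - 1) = b^3 - 23*b^2/3 + 15*b - 25/3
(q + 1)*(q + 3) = q^2 + 4*q + 3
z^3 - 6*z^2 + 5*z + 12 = (z - 4)*(z - 3)*(z + 1)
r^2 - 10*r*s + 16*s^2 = (r - 8*s)*(r - 2*s)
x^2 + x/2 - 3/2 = (x - 1)*(x + 3/2)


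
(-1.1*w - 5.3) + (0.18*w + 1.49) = -0.92*w - 3.81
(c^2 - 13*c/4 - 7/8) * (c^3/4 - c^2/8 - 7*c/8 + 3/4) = c^5/4 - 15*c^4/16 - 11*c^3/16 + 237*c^2/64 - 107*c/64 - 21/32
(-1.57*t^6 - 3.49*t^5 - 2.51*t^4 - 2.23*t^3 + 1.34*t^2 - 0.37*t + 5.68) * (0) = 0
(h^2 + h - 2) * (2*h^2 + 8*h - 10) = 2*h^4 + 10*h^3 - 6*h^2 - 26*h + 20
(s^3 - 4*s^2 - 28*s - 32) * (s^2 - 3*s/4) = s^5 - 19*s^4/4 - 25*s^3 - 11*s^2 + 24*s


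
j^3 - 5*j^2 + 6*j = j*(j - 3)*(j - 2)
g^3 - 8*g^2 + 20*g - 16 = (g - 4)*(g - 2)^2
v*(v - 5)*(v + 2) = v^3 - 3*v^2 - 10*v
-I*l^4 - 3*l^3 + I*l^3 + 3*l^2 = l^2*(l - 3*I)*(-I*l + I)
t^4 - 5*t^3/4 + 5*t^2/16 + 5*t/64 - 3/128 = (t - 3/4)*(t - 1/2)*(t - 1/4)*(t + 1/4)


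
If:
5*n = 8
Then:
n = 8/5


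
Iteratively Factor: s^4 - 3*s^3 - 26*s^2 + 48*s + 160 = (s - 5)*(s^3 + 2*s^2 - 16*s - 32) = (s - 5)*(s - 4)*(s^2 + 6*s + 8) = (s - 5)*(s - 4)*(s + 2)*(s + 4)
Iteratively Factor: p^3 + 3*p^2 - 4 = (p + 2)*(p^2 + p - 2) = (p - 1)*(p + 2)*(p + 2)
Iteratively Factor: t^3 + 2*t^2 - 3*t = (t)*(t^2 + 2*t - 3) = t*(t - 1)*(t + 3)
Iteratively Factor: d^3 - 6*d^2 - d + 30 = (d + 2)*(d^2 - 8*d + 15) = (d - 5)*(d + 2)*(d - 3)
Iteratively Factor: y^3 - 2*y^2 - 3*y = (y - 3)*(y^2 + y) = y*(y - 3)*(y + 1)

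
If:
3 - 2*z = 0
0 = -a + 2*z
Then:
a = 3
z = 3/2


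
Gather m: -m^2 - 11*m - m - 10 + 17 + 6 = -m^2 - 12*m + 13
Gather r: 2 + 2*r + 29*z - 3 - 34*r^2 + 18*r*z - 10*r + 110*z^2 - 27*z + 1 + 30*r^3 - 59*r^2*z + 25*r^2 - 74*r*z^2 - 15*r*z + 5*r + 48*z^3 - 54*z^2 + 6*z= 30*r^3 + r^2*(-59*z - 9) + r*(-74*z^2 + 3*z - 3) + 48*z^3 + 56*z^2 + 8*z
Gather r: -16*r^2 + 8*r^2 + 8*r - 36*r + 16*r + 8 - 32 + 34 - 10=-8*r^2 - 12*r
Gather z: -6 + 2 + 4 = 0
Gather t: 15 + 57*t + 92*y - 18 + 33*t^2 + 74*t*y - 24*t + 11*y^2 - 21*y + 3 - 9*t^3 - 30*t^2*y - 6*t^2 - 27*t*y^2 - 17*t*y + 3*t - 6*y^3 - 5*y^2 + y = -9*t^3 + t^2*(27 - 30*y) + t*(-27*y^2 + 57*y + 36) - 6*y^3 + 6*y^2 + 72*y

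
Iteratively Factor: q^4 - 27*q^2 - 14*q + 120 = (q - 2)*(q^3 + 2*q^2 - 23*q - 60) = (q - 2)*(q + 4)*(q^2 - 2*q - 15) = (q - 2)*(q + 3)*(q + 4)*(q - 5)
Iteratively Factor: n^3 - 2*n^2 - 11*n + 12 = (n + 3)*(n^2 - 5*n + 4) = (n - 1)*(n + 3)*(n - 4)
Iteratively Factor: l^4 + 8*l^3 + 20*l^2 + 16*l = (l)*(l^3 + 8*l^2 + 20*l + 16) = l*(l + 4)*(l^2 + 4*l + 4) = l*(l + 2)*(l + 4)*(l + 2)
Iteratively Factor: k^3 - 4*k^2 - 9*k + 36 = (k - 3)*(k^2 - k - 12) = (k - 3)*(k + 3)*(k - 4)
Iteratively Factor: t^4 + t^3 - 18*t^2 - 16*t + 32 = (t - 4)*(t^3 + 5*t^2 + 2*t - 8) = (t - 4)*(t + 4)*(t^2 + t - 2) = (t - 4)*(t + 2)*(t + 4)*(t - 1)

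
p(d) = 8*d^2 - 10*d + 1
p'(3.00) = 38.00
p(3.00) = 43.00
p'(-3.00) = -58.00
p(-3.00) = 103.00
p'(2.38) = 28.08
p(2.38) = 22.52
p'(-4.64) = -84.24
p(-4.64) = 219.64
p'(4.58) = 63.28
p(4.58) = 123.01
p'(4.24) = 57.84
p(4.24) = 102.42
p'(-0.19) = -13.04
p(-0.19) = 3.19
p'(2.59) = 31.44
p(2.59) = 28.76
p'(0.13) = -7.92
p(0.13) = -0.16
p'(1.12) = 7.92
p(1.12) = -0.16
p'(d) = 16*d - 10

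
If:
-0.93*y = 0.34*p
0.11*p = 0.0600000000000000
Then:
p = 0.55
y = -0.20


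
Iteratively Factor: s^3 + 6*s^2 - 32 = (s + 4)*(s^2 + 2*s - 8) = (s + 4)^2*(s - 2)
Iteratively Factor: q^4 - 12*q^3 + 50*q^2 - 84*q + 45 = (q - 1)*(q^3 - 11*q^2 + 39*q - 45) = (q - 3)*(q - 1)*(q^2 - 8*q + 15) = (q - 3)^2*(q - 1)*(q - 5)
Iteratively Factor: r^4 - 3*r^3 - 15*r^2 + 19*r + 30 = (r + 3)*(r^3 - 6*r^2 + 3*r + 10) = (r + 1)*(r + 3)*(r^2 - 7*r + 10) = (r - 5)*(r + 1)*(r + 3)*(r - 2)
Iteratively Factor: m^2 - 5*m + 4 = (m - 1)*(m - 4)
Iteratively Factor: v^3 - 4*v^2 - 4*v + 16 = (v - 2)*(v^2 - 2*v - 8) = (v - 4)*(v - 2)*(v + 2)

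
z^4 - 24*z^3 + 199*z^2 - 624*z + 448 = (z - 8)^2*(z - 7)*(z - 1)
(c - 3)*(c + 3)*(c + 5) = c^3 + 5*c^2 - 9*c - 45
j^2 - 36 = (j - 6)*(j + 6)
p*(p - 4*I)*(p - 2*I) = p^3 - 6*I*p^2 - 8*p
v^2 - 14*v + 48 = (v - 8)*(v - 6)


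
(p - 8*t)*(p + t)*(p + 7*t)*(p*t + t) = p^4*t + p^3*t - 57*p^2*t^3 - 56*p*t^4 - 57*p*t^3 - 56*t^4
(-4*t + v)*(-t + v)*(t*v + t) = 4*t^3*v + 4*t^3 - 5*t^2*v^2 - 5*t^2*v + t*v^3 + t*v^2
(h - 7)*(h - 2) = h^2 - 9*h + 14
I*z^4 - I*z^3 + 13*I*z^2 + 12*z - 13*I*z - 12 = (z - 3*I)*(z - I)*(z + 4*I)*(I*z - I)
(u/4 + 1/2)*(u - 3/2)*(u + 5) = u^3/4 + 11*u^2/8 - u/8 - 15/4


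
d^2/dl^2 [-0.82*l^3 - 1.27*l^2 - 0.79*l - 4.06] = -4.92*l - 2.54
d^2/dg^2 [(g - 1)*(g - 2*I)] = 2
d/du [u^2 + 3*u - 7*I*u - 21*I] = 2*u + 3 - 7*I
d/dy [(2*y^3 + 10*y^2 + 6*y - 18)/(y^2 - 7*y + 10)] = 2*(y^4 - 14*y^3 - 8*y^2 + 118*y - 33)/(y^4 - 14*y^3 + 69*y^2 - 140*y + 100)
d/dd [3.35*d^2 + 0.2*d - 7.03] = 6.7*d + 0.2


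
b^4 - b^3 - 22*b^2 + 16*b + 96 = (b - 4)*(b - 3)*(b + 2)*(b + 4)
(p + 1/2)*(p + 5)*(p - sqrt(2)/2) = p^3 - sqrt(2)*p^2/2 + 11*p^2/2 - 11*sqrt(2)*p/4 + 5*p/2 - 5*sqrt(2)/4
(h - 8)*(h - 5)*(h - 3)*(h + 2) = h^4 - 14*h^3 + 47*h^2 + 38*h - 240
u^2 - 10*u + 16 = (u - 8)*(u - 2)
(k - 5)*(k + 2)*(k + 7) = k^3 + 4*k^2 - 31*k - 70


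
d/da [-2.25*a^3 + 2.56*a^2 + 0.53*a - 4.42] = -6.75*a^2 + 5.12*a + 0.53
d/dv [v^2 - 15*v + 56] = 2*v - 15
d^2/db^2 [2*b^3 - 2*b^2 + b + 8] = 12*b - 4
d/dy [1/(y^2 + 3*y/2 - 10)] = 2*(-4*y - 3)/(2*y^2 + 3*y - 20)^2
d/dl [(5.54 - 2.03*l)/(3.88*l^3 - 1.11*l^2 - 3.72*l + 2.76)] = (15.7528*l^3 - 66.7389*l^2 + 12.2988*l + 15.006)/(15.0544*l^6 - 8.6136*l^5 - 27.6351*l^4 + 29.676*l^3 + 7.7112*l^2 - 20.5344*l + 7.6176)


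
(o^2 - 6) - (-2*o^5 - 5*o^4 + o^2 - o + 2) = 2*o^5 + 5*o^4 + o - 8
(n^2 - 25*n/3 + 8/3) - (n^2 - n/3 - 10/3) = 6 - 8*n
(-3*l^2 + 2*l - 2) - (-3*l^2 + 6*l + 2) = -4*l - 4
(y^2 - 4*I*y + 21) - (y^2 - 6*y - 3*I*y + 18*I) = 6*y - I*y + 21 - 18*I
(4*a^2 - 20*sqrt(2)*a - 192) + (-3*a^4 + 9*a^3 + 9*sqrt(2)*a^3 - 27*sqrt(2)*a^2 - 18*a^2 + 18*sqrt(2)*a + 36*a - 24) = -3*a^4 + 9*a^3 + 9*sqrt(2)*a^3 - 27*sqrt(2)*a^2 - 14*a^2 - 2*sqrt(2)*a + 36*a - 216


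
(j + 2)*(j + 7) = j^2 + 9*j + 14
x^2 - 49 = (x - 7)*(x + 7)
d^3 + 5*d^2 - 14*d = d*(d - 2)*(d + 7)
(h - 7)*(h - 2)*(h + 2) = h^3 - 7*h^2 - 4*h + 28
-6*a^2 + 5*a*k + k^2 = (-a + k)*(6*a + k)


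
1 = 1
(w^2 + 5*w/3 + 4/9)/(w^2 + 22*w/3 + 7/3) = (w + 4/3)/(w + 7)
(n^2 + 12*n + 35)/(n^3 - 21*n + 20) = (n + 7)/(n^2 - 5*n + 4)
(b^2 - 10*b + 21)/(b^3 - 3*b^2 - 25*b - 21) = (b - 3)/(b^2 + 4*b + 3)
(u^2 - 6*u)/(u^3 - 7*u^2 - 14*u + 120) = u/(u^2 - u - 20)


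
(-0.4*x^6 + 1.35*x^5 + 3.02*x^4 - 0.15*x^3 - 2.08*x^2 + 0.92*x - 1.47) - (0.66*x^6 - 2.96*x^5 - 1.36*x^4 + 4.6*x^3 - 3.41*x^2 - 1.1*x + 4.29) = -1.06*x^6 + 4.31*x^5 + 4.38*x^4 - 4.75*x^3 + 1.33*x^2 + 2.02*x - 5.76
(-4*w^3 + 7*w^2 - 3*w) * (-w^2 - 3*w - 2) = 4*w^5 + 5*w^4 - 10*w^3 - 5*w^2 + 6*w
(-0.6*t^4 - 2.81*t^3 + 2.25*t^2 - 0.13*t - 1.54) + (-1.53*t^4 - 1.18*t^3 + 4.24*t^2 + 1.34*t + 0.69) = -2.13*t^4 - 3.99*t^3 + 6.49*t^2 + 1.21*t - 0.85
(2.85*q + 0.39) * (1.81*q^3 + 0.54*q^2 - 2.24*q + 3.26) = 5.1585*q^4 + 2.2449*q^3 - 6.1734*q^2 + 8.4174*q + 1.2714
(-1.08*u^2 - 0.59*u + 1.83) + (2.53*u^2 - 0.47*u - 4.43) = 1.45*u^2 - 1.06*u - 2.6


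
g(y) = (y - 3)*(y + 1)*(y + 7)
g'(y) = (y - 3)*(y + 1) + (y - 3)*(y + 7) + (y + 1)*(y + 7) = 3*y^2 + 10*y - 17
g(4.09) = 61.53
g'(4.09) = 74.08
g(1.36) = -32.36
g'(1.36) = 2.15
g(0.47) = -27.78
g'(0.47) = -11.64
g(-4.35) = 65.25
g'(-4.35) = -3.73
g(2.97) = -1.19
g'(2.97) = 39.16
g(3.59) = 28.68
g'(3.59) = 57.56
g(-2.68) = 41.22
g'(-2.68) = -22.25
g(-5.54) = 56.61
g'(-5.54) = 19.67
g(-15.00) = -2016.00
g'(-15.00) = 508.00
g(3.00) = 0.00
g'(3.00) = 40.00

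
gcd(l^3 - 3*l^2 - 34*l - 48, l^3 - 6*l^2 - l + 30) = l + 2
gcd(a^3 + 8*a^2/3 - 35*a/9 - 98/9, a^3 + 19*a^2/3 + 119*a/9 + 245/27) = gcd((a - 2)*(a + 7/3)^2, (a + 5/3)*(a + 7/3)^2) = a^2 + 14*a/3 + 49/9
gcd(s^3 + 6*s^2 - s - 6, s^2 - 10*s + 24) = 1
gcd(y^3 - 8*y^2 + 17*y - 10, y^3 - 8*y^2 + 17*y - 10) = y^3 - 8*y^2 + 17*y - 10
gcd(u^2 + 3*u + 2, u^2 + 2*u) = u + 2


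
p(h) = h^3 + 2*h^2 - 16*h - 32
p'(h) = 3*h^2 + 4*h - 16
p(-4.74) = -17.72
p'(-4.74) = 32.44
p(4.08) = 3.93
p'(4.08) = 50.26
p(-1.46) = -7.49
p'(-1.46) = -15.45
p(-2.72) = 6.19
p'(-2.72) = -4.68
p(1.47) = -48.02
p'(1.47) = -3.64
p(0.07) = -33.11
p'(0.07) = -15.71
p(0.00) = -32.00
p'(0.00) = -16.00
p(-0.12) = -30.05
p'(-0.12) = -16.44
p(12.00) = 1792.00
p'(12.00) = 464.00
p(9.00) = 715.00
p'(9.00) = 263.00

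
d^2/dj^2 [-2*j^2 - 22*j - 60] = -4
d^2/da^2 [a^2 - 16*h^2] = 2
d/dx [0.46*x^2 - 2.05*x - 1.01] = 0.92*x - 2.05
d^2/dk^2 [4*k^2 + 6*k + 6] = 8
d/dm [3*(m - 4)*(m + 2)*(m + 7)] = 9*m^2 + 30*m - 66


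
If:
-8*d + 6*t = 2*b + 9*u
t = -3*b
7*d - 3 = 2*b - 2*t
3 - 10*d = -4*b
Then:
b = -9/52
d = 3/13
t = 27/52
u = 7/39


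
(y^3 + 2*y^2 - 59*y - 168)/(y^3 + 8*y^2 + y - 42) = (y - 8)/(y - 2)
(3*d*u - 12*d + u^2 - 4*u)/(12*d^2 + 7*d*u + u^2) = (u - 4)/(4*d + u)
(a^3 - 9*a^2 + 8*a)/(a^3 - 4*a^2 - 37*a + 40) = a/(a + 5)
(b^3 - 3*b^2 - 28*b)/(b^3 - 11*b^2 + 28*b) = (b + 4)/(b - 4)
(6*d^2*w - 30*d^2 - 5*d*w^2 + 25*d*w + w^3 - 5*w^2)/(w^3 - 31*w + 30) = (6*d^2 - 5*d*w + w^2)/(w^2 + 5*w - 6)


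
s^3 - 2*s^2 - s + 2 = (s - 2)*(s - 1)*(s + 1)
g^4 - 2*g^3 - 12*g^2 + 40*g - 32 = (g - 2)^3*(g + 4)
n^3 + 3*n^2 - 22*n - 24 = (n - 4)*(n + 1)*(n + 6)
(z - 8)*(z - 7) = z^2 - 15*z + 56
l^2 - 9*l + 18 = (l - 6)*(l - 3)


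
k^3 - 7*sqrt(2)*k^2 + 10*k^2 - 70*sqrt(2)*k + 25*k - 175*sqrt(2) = (k + 5)^2*(k - 7*sqrt(2))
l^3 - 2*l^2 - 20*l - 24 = (l - 6)*(l + 2)^2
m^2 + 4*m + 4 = (m + 2)^2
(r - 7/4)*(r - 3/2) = r^2 - 13*r/4 + 21/8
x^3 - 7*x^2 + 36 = (x - 6)*(x - 3)*(x + 2)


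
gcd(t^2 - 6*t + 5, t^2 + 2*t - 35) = t - 5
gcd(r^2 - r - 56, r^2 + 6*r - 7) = r + 7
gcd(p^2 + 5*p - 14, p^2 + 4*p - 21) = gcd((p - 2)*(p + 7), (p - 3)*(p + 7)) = p + 7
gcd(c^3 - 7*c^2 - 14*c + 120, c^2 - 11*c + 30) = c^2 - 11*c + 30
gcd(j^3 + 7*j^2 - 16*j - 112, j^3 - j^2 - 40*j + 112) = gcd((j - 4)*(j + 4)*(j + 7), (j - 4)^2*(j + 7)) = j^2 + 3*j - 28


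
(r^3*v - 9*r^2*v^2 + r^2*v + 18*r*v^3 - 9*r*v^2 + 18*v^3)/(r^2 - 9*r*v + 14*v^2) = v*(r^3 - 9*r^2*v + r^2 + 18*r*v^2 - 9*r*v + 18*v^2)/(r^2 - 9*r*v + 14*v^2)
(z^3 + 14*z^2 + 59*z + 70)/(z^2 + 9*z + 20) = (z^2 + 9*z + 14)/(z + 4)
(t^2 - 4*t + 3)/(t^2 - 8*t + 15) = (t - 1)/(t - 5)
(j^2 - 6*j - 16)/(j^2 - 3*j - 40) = (j + 2)/(j + 5)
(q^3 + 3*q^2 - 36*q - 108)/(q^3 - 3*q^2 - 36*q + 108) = (q + 3)/(q - 3)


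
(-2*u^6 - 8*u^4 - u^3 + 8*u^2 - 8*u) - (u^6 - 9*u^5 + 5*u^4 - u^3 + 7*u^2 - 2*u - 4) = -3*u^6 + 9*u^5 - 13*u^4 + u^2 - 6*u + 4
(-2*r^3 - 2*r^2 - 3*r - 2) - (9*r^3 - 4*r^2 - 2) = -11*r^3 + 2*r^2 - 3*r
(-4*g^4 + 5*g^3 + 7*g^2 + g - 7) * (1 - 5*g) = 20*g^5 - 29*g^4 - 30*g^3 + 2*g^2 + 36*g - 7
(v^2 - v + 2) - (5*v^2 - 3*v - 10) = -4*v^2 + 2*v + 12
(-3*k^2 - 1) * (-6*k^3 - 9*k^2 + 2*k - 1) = 18*k^5 + 27*k^4 + 12*k^2 - 2*k + 1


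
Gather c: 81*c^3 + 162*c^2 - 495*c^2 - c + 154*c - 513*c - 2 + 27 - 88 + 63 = 81*c^3 - 333*c^2 - 360*c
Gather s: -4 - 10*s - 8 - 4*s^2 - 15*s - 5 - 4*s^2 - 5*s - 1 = -8*s^2 - 30*s - 18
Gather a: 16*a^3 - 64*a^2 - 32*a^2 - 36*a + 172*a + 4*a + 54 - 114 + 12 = 16*a^3 - 96*a^2 + 140*a - 48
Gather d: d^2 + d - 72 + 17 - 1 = d^2 + d - 56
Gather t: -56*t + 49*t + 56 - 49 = 7 - 7*t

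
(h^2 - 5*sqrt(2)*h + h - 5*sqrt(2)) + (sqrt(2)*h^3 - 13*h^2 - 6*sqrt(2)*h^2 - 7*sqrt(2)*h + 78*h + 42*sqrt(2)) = sqrt(2)*h^3 - 12*h^2 - 6*sqrt(2)*h^2 - 12*sqrt(2)*h + 79*h + 37*sqrt(2)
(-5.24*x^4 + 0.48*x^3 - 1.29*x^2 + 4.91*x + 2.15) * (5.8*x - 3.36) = -30.392*x^5 + 20.3904*x^4 - 9.0948*x^3 + 32.8124*x^2 - 4.0276*x - 7.224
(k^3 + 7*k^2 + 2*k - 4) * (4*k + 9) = 4*k^4 + 37*k^3 + 71*k^2 + 2*k - 36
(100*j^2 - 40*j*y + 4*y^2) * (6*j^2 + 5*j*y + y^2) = 600*j^4 + 260*j^3*y - 76*j^2*y^2 - 20*j*y^3 + 4*y^4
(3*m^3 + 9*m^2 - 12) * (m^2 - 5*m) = 3*m^5 - 6*m^4 - 45*m^3 - 12*m^2 + 60*m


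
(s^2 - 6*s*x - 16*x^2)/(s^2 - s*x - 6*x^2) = (-s + 8*x)/(-s + 3*x)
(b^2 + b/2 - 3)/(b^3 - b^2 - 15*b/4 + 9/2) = 2/(2*b - 3)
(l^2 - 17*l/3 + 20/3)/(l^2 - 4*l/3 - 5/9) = 3*(l - 4)/(3*l + 1)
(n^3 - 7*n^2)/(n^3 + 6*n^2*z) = (n - 7)/(n + 6*z)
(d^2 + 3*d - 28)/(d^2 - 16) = (d + 7)/(d + 4)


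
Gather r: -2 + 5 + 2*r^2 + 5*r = 2*r^2 + 5*r + 3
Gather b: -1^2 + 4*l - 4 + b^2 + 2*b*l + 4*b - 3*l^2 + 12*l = b^2 + b*(2*l + 4) - 3*l^2 + 16*l - 5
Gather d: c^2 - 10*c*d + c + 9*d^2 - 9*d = c^2 + c + 9*d^2 + d*(-10*c - 9)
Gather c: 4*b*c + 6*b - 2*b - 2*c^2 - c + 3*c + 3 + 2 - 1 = 4*b - 2*c^2 + c*(4*b + 2) + 4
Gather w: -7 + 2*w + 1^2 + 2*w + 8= 4*w + 2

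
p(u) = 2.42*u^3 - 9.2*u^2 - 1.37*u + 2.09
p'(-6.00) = 370.39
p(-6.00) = -843.61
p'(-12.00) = 1264.87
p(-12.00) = -5488.03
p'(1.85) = -10.56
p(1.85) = -16.61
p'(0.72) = -10.85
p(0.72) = -2.76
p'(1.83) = -10.73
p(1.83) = -16.40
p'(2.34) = -4.67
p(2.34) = -20.48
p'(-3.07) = 123.54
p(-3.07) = -150.43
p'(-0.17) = 1.97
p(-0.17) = 2.05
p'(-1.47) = 41.37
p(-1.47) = -23.46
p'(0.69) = -10.61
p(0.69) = -2.44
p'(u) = 7.26*u^2 - 18.4*u - 1.37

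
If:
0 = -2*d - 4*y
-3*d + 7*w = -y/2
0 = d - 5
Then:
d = 5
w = 65/28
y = -5/2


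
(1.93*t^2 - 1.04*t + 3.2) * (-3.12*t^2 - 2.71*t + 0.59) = -6.0216*t^4 - 1.9855*t^3 - 6.0269*t^2 - 9.2856*t + 1.888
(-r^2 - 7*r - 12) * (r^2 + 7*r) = -r^4 - 14*r^3 - 61*r^2 - 84*r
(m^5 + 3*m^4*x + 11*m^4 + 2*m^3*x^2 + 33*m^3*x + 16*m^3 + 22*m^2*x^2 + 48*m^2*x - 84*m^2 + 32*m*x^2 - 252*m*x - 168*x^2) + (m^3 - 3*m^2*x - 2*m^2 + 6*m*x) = m^5 + 3*m^4*x + 11*m^4 + 2*m^3*x^2 + 33*m^3*x + 17*m^3 + 22*m^2*x^2 + 45*m^2*x - 86*m^2 + 32*m*x^2 - 246*m*x - 168*x^2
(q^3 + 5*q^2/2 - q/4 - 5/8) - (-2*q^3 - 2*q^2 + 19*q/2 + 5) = 3*q^3 + 9*q^2/2 - 39*q/4 - 45/8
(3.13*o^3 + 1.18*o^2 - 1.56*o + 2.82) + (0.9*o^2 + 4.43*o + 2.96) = 3.13*o^3 + 2.08*o^2 + 2.87*o + 5.78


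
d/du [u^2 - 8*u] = 2*u - 8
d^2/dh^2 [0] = 0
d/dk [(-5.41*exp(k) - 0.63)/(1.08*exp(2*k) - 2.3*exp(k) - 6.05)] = (5.8428*exp(2*k) + 1.3608*exp(k) + 31.2815)*exp(k)/(1.1664*exp(4*k) - 4.968*exp(3*k) - 7.778*exp(2*k) + 27.83*exp(k) + 36.6025)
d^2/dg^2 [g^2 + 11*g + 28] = 2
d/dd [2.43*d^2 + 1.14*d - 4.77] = 4.86*d + 1.14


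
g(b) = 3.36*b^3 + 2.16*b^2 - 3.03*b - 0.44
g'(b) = 10.08*b^2 + 4.32*b - 3.03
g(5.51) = 610.52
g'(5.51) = 326.80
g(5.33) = 553.54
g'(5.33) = 306.36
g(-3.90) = -155.08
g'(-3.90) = 133.44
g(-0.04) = -0.32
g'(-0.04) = -3.19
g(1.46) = 10.20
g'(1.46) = 24.76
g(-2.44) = -29.00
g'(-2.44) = 46.44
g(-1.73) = -6.13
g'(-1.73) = 19.66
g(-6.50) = -812.22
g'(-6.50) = 394.77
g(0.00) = -0.44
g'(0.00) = -3.03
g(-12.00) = -5459.12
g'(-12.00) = 1396.65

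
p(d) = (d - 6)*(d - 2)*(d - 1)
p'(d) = (d - 6)*(d - 2) + (d - 6)*(d - 1) + (d - 2)*(d - 1) = 3*d^2 - 18*d + 20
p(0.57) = -3.34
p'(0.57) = 10.71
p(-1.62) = -72.27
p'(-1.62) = 57.03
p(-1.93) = -91.31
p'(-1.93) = 65.91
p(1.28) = 0.95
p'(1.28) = 1.88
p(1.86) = 0.50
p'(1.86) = -3.10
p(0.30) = -6.78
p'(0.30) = 14.87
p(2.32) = -1.55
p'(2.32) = -5.61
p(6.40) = 9.50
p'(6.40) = 27.68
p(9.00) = 168.00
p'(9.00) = 101.00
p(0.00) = -12.00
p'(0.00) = 20.00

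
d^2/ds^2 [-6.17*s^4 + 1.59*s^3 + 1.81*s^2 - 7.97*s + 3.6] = -74.04*s^2 + 9.54*s + 3.62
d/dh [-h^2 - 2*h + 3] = -2*h - 2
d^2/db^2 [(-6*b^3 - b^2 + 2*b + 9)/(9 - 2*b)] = 6*(8*b^3 - 108*b^2 + 486*b + 3)/(8*b^3 - 108*b^2 + 486*b - 729)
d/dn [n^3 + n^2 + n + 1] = 3*n^2 + 2*n + 1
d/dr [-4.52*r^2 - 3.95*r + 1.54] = -9.04*r - 3.95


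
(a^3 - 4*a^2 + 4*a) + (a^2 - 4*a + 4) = a^3 - 3*a^2 + 4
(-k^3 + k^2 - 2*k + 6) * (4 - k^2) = k^5 - k^4 - 2*k^3 - 2*k^2 - 8*k + 24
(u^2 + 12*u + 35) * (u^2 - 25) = u^4 + 12*u^3 + 10*u^2 - 300*u - 875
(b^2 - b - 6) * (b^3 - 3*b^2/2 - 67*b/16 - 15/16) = b^5 - 5*b^4/2 - 139*b^3/16 + 49*b^2/4 + 417*b/16 + 45/8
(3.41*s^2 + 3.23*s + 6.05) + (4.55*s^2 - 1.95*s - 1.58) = 7.96*s^2 + 1.28*s + 4.47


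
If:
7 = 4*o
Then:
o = 7/4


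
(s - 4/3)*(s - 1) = s^2 - 7*s/3 + 4/3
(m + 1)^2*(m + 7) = m^3 + 9*m^2 + 15*m + 7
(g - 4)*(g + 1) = g^2 - 3*g - 4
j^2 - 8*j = j*(j - 8)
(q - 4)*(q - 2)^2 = q^3 - 8*q^2 + 20*q - 16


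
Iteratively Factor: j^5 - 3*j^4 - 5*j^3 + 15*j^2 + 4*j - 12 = (j + 2)*(j^4 - 5*j^3 + 5*j^2 + 5*j - 6) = (j - 1)*(j + 2)*(j^3 - 4*j^2 + j + 6) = (j - 3)*(j - 1)*(j + 2)*(j^2 - j - 2) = (j - 3)*(j - 1)*(j + 1)*(j + 2)*(j - 2)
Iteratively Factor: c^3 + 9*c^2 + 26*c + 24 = (c + 3)*(c^2 + 6*c + 8) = (c + 3)*(c + 4)*(c + 2)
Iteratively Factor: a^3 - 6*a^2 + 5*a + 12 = (a + 1)*(a^2 - 7*a + 12) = (a - 4)*(a + 1)*(a - 3)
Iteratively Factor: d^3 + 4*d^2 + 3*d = (d + 3)*(d^2 + d) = d*(d + 3)*(d + 1)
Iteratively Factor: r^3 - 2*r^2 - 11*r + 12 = (r - 1)*(r^2 - r - 12) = (r - 4)*(r - 1)*(r + 3)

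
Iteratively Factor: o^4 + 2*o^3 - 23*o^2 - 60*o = (o)*(o^3 + 2*o^2 - 23*o - 60) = o*(o + 3)*(o^2 - o - 20) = o*(o + 3)*(o + 4)*(o - 5)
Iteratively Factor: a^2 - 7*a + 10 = (a - 5)*(a - 2)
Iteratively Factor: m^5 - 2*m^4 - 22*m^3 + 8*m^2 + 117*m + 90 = (m + 3)*(m^4 - 5*m^3 - 7*m^2 + 29*m + 30) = (m + 1)*(m + 3)*(m^3 - 6*m^2 - m + 30) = (m + 1)*(m + 2)*(m + 3)*(m^2 - 8*m + 15) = (m - 5)*(m + 1)*(m + 2)*(m + 3)*(m - 3)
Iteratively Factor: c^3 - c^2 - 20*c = (c)*(c^2 - c - 20) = c*(c + 4)*(c - 5)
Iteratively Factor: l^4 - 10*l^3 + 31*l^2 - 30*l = (l)*(l^3 - 10*l^2 + 31*l - 30) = l*(l - 5)*(l^2 - 5*l + 6) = l*(l - 5)*(l - 2)*(l - 3)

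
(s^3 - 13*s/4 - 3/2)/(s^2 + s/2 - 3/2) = (s^2 - 3*s/2 - 1)/(s - 1)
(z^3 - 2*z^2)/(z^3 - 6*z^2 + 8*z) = z/(z - 4)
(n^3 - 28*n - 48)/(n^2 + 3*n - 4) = (n^2 - 4*n - 12)/(n - 1)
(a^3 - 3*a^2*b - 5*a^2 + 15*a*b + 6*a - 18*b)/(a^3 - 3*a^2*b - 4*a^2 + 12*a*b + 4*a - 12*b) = (a - 3)/(a - 2)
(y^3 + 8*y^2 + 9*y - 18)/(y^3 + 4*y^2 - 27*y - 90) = (y - 1)/(y - 5)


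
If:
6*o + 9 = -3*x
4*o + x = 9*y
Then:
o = 9*y/2 + 3/2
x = -9*y - 6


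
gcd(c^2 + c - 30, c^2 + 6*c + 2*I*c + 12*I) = c + 6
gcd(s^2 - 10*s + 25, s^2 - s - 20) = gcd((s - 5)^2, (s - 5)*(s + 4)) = s - 5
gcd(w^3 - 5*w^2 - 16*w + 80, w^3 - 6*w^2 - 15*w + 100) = w^2 - w - 20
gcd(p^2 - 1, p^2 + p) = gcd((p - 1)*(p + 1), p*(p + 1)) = p + 1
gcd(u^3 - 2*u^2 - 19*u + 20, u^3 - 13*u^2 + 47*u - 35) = u^2 - 6*u + 5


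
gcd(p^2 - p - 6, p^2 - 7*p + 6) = 1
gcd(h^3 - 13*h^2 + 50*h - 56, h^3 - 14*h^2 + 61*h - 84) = h^2 - 11*h + 28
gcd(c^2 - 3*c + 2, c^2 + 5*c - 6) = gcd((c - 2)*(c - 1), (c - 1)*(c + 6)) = c - 1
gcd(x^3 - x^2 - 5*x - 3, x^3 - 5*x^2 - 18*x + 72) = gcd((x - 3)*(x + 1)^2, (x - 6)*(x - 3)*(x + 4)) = x - 3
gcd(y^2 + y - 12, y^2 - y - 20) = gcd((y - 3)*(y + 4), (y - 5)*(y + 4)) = y + 4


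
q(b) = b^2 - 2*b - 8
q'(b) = 2*b - 2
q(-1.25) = -3.94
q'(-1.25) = -4.50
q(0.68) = -8.90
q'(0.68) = -0.64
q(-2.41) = 2.63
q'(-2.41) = -6.82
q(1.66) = -8.56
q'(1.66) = 1.32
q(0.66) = -8.88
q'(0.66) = -0.68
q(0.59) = -8.83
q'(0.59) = -0.82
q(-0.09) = -7.81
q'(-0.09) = -2.18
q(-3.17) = 8.39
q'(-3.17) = -8.34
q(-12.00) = 160.00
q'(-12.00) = -26.00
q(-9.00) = 91.00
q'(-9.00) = -20.00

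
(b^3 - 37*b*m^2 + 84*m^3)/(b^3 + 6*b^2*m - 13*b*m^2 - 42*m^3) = (b - 4*m)/(b + 2*m)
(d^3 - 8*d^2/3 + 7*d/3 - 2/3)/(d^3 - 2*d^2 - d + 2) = (d^2 - 5*d/3 + 2/3)/(d^2 - d - 2)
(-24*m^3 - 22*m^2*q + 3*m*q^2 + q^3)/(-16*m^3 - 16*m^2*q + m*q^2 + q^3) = (6*m + q)/(4*m + q)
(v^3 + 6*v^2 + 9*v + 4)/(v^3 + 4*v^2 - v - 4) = (v + 1)/(v - 1)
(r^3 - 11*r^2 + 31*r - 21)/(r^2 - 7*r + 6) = (r^2 - 10*r + 21)/(r - 6)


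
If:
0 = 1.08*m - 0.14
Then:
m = 0.13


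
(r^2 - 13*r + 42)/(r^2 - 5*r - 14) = (r - 6)/(r + 2)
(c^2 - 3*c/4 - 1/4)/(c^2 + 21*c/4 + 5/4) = (c - 1)/(c + 5)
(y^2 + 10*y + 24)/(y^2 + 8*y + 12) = (y + 4)/(y + 2)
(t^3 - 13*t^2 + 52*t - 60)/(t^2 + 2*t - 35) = (t^2 - 8*t + 12)/(t + 7)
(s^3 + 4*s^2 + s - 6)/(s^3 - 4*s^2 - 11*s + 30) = (s^2 + s - 2)/(s^2 - 7*s + 10)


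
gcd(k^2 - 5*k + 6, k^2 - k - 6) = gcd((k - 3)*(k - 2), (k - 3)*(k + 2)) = k - 3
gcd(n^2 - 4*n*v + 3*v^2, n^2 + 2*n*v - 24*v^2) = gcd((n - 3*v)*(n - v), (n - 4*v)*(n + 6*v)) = 1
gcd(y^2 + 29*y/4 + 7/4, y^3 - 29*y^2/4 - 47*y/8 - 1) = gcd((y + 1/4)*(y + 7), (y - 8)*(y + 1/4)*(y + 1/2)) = y + 1/4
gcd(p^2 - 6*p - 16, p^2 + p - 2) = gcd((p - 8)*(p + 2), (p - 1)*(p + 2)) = p + 2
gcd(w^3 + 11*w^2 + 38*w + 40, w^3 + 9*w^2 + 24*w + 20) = w^2 + 7*w + 10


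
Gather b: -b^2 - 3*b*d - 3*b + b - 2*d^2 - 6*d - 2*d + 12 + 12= -b^2 + b*(-3*d - 2) - 2*d^2 - 8*d + 24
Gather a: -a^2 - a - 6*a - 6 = -a^2 - 7*a - 6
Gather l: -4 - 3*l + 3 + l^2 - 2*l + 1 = l^2 - 5*l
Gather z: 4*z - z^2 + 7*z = -z^2 + 11*z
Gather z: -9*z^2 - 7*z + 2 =-9*z^2 - 7*z + 2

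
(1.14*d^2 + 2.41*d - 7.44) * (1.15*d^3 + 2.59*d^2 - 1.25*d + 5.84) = 1.311*d^5 + 5.7241*d^4 - 3.7391*d^3 - 15.6245*d^2 + 23.3744*d - 43.4496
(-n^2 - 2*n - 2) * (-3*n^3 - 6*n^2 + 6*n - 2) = 3*n^5 + 12*n^4 + 12*n^3 + 2*n^2 - 8*n + 4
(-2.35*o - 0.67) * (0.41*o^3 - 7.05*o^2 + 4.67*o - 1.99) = -0.9635*o^4 + 16.2928*o^3 - 6.251*o^2 + 1.5476*o + 1.3333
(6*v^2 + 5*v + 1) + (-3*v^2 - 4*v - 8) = 3*v^2 + v - 7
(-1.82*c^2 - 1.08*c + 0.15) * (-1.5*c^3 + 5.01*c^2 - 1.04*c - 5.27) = 2.73*c^5 - 7.4982*c^4 - 3.743*c^3 + 11.4661*c^2 + 5.5356*c - 0.7905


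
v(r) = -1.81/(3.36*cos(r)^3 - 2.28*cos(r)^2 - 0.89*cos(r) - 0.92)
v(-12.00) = 1.42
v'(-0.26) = 2.49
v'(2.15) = -2.52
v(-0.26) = 2.06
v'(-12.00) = -1.46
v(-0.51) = 1.51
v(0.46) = 1.60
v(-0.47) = 1.58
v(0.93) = 1.17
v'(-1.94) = 3.14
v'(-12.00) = -1.46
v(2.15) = 1.09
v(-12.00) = 1.42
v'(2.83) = -0.28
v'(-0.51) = 1.72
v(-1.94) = 1.72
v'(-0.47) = 1.91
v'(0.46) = -1.96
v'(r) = -1.81*(10.08*sin(r)*cos(r)^2 - 4.56*sin(r)*cos(r) - 0.89*sin(r))/(3.36*cos(r)^3 - 2.28*cos(r)^2 - 0.89*cos(r) - 0.92)^2 = (-18.2448*cos(r)^2 + 8.2536*cos(r) + 1.6109)*sin(r)/(-3.36*cos(r)^3 + 2.28*cos(r)^2 + 0.89*cos(r) + 0.92)^2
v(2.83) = 0.36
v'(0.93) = 0.01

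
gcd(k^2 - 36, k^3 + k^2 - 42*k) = k - 6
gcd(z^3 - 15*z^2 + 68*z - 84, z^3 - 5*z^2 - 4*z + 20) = z - 2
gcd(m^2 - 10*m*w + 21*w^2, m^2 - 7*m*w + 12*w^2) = -m + 3*w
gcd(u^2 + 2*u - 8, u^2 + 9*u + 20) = u + 4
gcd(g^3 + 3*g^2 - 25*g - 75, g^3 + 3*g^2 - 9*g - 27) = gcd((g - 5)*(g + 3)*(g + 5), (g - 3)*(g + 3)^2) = g + 3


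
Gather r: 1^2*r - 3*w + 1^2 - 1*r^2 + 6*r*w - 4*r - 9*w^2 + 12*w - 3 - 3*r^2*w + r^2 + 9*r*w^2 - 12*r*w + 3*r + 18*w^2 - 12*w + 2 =-3*r^2*w + r*(9*w^2 - 6*w) + 9*w^2 - 3*w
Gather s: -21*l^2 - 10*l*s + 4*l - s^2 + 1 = -21*l^2 - 10*l*s + 4*l - s^2 + 1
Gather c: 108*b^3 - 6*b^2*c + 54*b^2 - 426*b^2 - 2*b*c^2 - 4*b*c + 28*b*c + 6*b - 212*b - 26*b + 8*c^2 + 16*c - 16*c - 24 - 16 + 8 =108*b^3 - 372*b^2 - 232*b + c^2*(8 - 2*b) + c*(-6*b^2 + 24*b) - 32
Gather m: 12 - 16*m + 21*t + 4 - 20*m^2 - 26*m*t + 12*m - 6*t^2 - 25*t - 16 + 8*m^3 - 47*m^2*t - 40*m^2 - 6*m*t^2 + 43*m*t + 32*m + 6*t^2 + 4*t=8*m^3 + m^2*(-47*t - 60) + m*(-6*t^2 + 17*t + 28)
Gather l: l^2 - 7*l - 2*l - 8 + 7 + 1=l^2 - 9*l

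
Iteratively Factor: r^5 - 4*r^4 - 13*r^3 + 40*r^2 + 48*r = (r)*(r^4 - 4*r^3 - 13*r^2 + 40*r + 48) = r*(r + 3)*(r^3 - 7*r^2 + 8*r + 16) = r*(r - 4)*(r + 3)*(r^2 - 3*r - 4) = r*(r - 4)*(r + 1)*(r + 3)*(r - 4)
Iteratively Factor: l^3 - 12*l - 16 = (l + 2)*(l^2 - 2*l - 8) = (l - 4)*(l + 2)*(l + 2)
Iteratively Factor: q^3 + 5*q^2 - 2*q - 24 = (q + 4)*(q^2 + q - 6) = (q + 3)*(q + 4)*(q - 2)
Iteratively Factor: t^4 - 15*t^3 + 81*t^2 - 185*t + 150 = (t - 3)*(t^3 - 12*t^2 + 45*t - 50) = (t - 5)*(t - 3)*(t^2 - 7*t + 10) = (t - 5)*(t - 3)*(t - 2)*(t - 5)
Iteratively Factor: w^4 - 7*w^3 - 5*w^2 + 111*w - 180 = (w - 3)*(w^3 - 4*w^2 - 17*w + 60) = (w - 3)*(w + 4)*(w^2 - 8*w + 15) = (w - 5)*(w - 3)*(w + 4)*(w - 3)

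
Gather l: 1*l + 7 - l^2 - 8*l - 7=-l^2 - 7*l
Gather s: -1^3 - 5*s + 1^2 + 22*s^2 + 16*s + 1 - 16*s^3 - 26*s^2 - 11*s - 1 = -16*s^3 - 4*s^2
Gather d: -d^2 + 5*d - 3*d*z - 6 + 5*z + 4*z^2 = -d^2 + d*(5 - 3*z) + 4*z^2 + 5*z - 6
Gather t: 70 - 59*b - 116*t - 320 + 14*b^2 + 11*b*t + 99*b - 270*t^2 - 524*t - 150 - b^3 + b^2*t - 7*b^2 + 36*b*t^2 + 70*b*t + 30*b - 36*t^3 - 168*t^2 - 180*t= -b^3 + 7*b^2 + 70*b - 36*t^3 + t^2*(36*b - 438) + t*(b^2 + 81*b - 820) - 400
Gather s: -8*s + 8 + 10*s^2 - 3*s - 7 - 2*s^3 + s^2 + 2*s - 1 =-2*s^3 + 11*s^2 - 9*s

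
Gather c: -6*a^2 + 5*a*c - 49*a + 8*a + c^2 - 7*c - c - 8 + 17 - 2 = -6*a^2 - 41*a + c^2 + c*(5*a - 8) + 7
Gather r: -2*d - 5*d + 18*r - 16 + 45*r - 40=-7*d + 63*r - 56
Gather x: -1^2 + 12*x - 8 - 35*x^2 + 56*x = -35*x^2 + 68*x - 9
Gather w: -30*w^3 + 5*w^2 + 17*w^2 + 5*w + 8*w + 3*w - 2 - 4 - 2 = -30*w^3 + 22*w^2 + 16*w - 8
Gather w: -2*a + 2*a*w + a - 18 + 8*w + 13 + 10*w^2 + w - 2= -a + 10*w^2 + w*(2*a + 9) - 7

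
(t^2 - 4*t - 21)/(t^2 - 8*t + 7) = (t + 3)/(t - 1)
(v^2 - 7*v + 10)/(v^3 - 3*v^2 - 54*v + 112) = (v - 5)/(v^2 - v - 56)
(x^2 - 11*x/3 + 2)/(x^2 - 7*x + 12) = (x - 2/3)/(x - 4)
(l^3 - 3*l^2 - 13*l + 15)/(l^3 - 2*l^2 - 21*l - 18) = (l^2 - 6*l + 5)/(l^2 - 5*l - 6)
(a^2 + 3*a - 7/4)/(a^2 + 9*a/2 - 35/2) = (4*a^2 + 12*a - 7)/(2*(2*a^2 + 9*a - 35))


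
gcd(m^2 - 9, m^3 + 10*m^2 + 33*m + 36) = m + 3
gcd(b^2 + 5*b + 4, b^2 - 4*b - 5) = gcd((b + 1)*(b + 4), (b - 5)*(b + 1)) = b + 1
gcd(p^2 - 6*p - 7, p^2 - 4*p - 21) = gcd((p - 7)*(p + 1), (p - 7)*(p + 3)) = p - 7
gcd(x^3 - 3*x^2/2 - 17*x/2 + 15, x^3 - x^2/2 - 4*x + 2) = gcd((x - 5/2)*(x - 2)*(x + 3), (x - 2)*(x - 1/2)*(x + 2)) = x - 2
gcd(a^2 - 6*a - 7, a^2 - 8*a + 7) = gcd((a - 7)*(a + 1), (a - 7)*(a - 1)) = a - 7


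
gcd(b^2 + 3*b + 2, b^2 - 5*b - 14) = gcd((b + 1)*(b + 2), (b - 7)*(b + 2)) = b + 2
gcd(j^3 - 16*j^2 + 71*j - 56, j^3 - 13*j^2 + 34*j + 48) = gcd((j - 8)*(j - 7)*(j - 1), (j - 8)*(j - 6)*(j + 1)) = j - 8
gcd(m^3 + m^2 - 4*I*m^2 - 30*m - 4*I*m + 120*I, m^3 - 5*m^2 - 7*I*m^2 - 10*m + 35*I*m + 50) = m - 5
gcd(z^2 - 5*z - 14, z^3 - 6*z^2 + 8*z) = 1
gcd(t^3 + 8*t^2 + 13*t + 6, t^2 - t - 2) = t + 1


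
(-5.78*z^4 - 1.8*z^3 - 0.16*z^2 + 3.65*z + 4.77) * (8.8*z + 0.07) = -50.864*z^5 - 16.2446*z^4 - 1.534*z^3 + 32.1088*z^2 + 42.2315*z + 0.3339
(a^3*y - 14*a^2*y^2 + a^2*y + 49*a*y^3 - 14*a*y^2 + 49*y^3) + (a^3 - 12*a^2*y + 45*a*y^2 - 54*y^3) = a^3*y + a^3 - 14*a^2*y^2 - 11*a^2*y + 49*a*y^3 + 31*a*y^2 - 5*y^3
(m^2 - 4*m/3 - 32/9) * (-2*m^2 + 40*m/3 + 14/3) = -2*m^4 + 16*m^3 - 6*m^2 - 1448*m/27 - 448/27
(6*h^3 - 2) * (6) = 36*h^3 - 12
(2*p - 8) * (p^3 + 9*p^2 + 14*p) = 2*p^4 + 10*p^3 - 44*p^2 - 112*p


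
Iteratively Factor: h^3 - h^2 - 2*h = (h)*(h^2 - h - 2) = h*(h - 2)*(h + 1)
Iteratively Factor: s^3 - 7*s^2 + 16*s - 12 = (s - 2)*(s^2 - 5*s + 6) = (s - 2)^2*(s - 3)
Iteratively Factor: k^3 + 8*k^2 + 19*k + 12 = (k + 1)*(k^2 + 7*k + 12) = (k + 1)*(k + 4)*(k + 3)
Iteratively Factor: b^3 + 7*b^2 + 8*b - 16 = (b + 4)*(b^2 + 3*b - 4) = (b + 4)^2*(b - 1)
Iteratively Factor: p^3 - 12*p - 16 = (p + 2)*(p^2 - 2*p - 8) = (p + 2)^2*(p - 4)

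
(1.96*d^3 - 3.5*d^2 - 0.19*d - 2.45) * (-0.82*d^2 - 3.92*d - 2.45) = -1.6072*d^5 - 4.8132*d^4 + 9.0738*d^3 + 11.3288*d^2 + 10.0695*d + 6.0025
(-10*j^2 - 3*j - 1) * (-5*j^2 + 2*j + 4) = 50*j^4 - 5*j^3 - 41*j^2 - 14*j - 4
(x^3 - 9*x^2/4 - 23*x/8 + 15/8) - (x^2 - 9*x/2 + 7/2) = x^3 - 13*x^2/4 + 13*x/8 - 13/8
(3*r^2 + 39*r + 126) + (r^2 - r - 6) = 4*r^2 + 38*r + 120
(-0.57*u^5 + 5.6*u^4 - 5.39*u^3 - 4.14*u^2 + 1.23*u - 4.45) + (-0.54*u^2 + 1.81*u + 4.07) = -0.57*u^5 + 5.6*u^4 - 5.39*u^3 - 4.68*u^2 + 3.04*u - 0.38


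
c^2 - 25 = (c - 5)*(c + 5)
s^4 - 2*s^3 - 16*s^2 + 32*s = s*(s - 4)*(s - 2)*(s + 4)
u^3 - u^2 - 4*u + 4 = (u - 2)*(u - 1)*(u + 2)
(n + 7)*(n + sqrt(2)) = n^2 + sqrt(2)*n + 7*n + 7*sqrt(2)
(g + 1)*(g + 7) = g^2 + 8*g + 7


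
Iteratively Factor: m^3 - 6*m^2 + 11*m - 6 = (m - 1)*(m^2 - 5*m + 6) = (m - 2)*(m - 1)*(m - 3)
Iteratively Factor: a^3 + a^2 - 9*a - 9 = (a + 1)*(a^2 - 9) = (a - 3)*(a + 1)*(a + 3)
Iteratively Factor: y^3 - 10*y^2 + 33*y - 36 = (y - 4)*(y^2 - 6*y + 9) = (y - 4)*(y - 3)*(y - 3)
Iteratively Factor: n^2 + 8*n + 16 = (n + 4)*(n + 4)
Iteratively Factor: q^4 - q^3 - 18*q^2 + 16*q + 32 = (q - 4)*(q^3 + 3*q^2 - 6*q - 8) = (q - 4)*(q - 2)*(q^2 + 5*q + 4) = (q - 4)*(q - 2)*(q + 1)*(q + 4)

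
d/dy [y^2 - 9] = 2*y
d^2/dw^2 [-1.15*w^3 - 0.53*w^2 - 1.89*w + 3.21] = -6.9*w - 1.06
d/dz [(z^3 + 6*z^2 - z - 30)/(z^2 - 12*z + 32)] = (z^4 - 24*z^3 + 25*z^2 + 444*z - 392)/(z^4 - 24*z^3 + 208*z^2 - 768*z + 1024)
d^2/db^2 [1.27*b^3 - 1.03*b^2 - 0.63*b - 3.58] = 7.62*b - 2.06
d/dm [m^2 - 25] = 2*m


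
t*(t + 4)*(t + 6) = t^3 + 10*t^2 + 24*t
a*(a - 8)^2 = a^3 - 16*a^2 + 64*a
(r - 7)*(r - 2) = r^2 - 9*r + 14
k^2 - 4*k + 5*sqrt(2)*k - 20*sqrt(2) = (k - 4)*(k + 5*sqrt(2))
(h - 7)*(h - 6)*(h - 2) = h^3 - 15*h^2 + 68*h - 84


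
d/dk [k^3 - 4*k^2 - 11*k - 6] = 3*k^2 - 8*k - 11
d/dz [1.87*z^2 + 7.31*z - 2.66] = 3.74*z + 7.31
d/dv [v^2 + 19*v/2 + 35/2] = 2*v + 19/2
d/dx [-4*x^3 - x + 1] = -12*x^2 - 1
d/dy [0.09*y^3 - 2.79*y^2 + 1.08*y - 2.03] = 0.27*y^2 - 5.58*y + 1.08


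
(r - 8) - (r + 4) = -12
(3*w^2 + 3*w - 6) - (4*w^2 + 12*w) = -w^2 - 9*w - 6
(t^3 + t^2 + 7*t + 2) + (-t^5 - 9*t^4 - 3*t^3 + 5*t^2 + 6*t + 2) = -t^5 - 9*t^4 - 2*t^3 + 6*t^2 + 13*t + 4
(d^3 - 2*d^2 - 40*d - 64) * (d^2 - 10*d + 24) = d^5 - 12*d^4 + 4*d^3 + 288*d^2 - 320*d - 1536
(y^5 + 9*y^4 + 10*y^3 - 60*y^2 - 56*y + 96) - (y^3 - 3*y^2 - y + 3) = y^5 + 9*y^4 + 9*y^3 - 57*y^2 - 55*y + 93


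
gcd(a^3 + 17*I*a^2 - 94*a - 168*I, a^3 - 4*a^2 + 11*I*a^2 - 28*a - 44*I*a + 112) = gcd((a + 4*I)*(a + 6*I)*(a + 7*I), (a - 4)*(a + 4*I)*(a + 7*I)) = a^2 + 11*I*a - 28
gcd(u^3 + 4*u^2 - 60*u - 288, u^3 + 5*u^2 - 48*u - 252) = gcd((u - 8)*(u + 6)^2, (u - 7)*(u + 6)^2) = u^2 + 12*u + 36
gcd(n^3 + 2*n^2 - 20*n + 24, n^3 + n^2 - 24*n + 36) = n^2 + 4*n - 12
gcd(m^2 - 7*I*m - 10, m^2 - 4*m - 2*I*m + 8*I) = m - 2*I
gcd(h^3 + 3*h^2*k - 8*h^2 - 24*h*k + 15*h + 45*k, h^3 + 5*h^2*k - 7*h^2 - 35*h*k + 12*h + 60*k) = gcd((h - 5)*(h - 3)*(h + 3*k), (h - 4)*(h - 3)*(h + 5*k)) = h - 3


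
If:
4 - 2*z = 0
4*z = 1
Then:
No Solution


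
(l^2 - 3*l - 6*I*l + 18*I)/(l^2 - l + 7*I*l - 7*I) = (l^2 - 3*l - 6*I*l + 18*I)/(l^2 - l + 7*I*l - 7*I)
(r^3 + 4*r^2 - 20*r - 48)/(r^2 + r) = (r^3 + 4*r^2 - 20*r - 48)/(r*(r + 1))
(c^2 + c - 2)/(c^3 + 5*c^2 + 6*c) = (c - 1)/(c*(c + 3))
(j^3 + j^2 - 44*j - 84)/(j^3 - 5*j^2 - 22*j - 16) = (j^2 - j - 42)/(j^2 - 7*j - 8)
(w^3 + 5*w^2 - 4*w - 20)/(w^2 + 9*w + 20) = (w^2 - 4)/(w + 4)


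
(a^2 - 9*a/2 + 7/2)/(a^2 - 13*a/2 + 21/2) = (a - 1)/(a - 3)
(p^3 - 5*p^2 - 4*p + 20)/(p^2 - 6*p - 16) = (p^2 - 7*p + 10)/(p - 8)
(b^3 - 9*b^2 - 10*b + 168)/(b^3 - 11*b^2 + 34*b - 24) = (b^2 - 3*b - 28)/(b^2 - 5*b + 4)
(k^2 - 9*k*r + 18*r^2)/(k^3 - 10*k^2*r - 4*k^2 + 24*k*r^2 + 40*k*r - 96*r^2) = (-k + 3*r)/(-k^2 + 4*k*r + 4*k - 16*r)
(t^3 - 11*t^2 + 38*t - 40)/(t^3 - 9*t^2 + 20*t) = (t - 2)/t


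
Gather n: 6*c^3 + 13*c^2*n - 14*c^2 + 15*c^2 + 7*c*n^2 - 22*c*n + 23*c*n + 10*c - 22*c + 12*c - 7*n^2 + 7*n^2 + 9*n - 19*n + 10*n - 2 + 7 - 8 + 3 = 6*c^3 + c^2 + 7*c*n^2 + n*(13*c^2 + c)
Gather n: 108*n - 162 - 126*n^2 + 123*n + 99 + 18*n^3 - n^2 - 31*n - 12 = 18*n^3 - 127*n^2 + 200*n - 75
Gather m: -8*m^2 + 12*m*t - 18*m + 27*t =-8*m^2 + m*(12*t - 18) + 27*t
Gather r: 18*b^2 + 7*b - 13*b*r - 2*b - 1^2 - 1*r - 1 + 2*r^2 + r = 18*b^2 - 13*b*r + 5*b + 2*r^2 - 2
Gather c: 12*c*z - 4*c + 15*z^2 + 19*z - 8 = c*(12*z - 4) + 15*z^2 + 19*z - 8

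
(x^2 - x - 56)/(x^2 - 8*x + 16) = (x^2 - x - 56)/(x^2 - 8*x + 16)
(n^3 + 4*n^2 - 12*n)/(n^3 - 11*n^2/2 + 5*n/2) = 2*(n^2 + 4*n - 12)/(2*n^2 - 11*n + 5)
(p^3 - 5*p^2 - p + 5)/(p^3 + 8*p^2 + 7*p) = (p^2 - 6*p + 5)/(p*(p + 7))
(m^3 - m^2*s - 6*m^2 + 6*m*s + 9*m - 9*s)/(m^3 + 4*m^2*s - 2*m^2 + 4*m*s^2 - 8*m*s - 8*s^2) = (m^3 - m^2*s - 6*m^2 + 6*m*s + 9*m - 9*s)/(m^3 + 4*m^2*s - 2*m^2 + 4*m*s^2 - 8*m*s - 8*s^2)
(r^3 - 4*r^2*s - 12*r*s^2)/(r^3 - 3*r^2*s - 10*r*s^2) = (r - 6*s)/(r - 5*s)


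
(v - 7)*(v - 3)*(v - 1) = v^3 - 11*v^2 + 31*v - 21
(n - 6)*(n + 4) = n^2 - 2*n - 24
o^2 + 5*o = o*(o + 5)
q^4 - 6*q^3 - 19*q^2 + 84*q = q*(q - 7)*(q - 3)*(q + 4)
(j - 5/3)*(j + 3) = j^2 + 4*j/3 - 5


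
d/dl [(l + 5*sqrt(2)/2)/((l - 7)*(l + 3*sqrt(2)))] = (2*(l - 7)*(l + 3*sqrt(2)) - (l - 7)*(2*l + 5*sqrt(2)) - (l + 3*sqrt(2))*(2*l + 5*sqrt(2)))/(2*(l - 7)^2*(l + 3*sqrt(2))^2)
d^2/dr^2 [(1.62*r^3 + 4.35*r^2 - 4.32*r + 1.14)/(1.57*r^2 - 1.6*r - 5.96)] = (-3.5527136788005e-15*r^5 + 1.4210854715202e-14*r^4 + 39.169392*r^3 + 353.772756*r^2 + 85.5492479999999*r + 418.600176)/(3.869893*r^6 - 11.83152*r^5 - 32.014812*r^4 + 85.73312*r^3 + 121.533936*r^2 - 170.50368*r - 211.708736)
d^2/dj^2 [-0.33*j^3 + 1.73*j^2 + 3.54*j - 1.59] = 3.46 - 1.98*j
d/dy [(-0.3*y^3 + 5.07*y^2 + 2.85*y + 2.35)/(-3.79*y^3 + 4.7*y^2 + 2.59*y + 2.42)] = (-4.44089209850063e-16*y^5 + 17.8053*y^4 + 20.049*y^3 + 24.2778*y^2 + 2.4488*y + 0.8105)/(14.3641*y^6 - 35.626*y^5 + 2.45780000000001*y^4 + 6.0024*y^3 + 29.4561*y^2 + 12.5356*y + 5.8564)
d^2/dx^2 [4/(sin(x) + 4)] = 4*(4*sin(x) + cos(x)^2 + 1)/(sin(x) + 4)^3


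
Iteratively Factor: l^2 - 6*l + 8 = (l - 4)*(l - 2)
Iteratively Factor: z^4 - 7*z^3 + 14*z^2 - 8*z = (z - 2)*(z^3 - 5*z^2 + 4*z) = (z - 4)*(z - 2)*(z^2 - z) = (z - 4)*(z - 2)*(z - 1)*(z)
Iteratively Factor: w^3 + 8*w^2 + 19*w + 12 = (w + 1)*(w^2 + 7*w + 12) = (w + 1)*(w + 4)*(w + 3)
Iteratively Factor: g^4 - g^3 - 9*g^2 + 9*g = (g + 3)*(g^3 - 4*g^2 + 3*g) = (g - 3)*(g + 3)*(g^2 - g) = (g - 3)*(g - 1)*(g + 3)*(g)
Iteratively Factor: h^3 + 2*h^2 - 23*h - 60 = (h + 3)*(h^2 - h - 20) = (h + 3)*(h + 4)*(h - 5)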